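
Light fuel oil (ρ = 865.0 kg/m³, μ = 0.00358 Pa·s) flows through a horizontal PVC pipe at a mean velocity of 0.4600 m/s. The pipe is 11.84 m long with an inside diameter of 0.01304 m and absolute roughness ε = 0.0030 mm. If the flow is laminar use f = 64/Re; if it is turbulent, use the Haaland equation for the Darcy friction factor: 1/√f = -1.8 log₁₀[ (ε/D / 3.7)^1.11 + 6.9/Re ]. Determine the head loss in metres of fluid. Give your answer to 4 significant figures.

h_f ≈ 0.4324 m

Reynolds number Re = ρVD/μ = 865 · 0.46 · 0.01304 / 0.00358 = 1449.
Re < 2300 → laminar flow, so f = 64/Re = 64/1449 = 0.04416 (the turbulent correlation is not needed).
Darcy-Weisbach: ΔP = f(L/D)(ρV²/2) = 0.04416·(11.84/0.01304)·(865·0.46²/2) = 0.04416·908·91.52 = 3669 Pa.
Head loss h_f = ΔP/(ρg) = 3669/(865·9.81) = 0.4324 m.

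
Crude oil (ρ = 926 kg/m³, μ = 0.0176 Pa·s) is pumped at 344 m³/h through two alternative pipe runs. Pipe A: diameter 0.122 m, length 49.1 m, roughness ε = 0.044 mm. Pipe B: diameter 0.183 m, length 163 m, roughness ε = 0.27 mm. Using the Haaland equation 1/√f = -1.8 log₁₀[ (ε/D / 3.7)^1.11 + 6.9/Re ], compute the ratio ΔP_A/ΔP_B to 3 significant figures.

Pipe A: V = Q/A = 0.09556/0.01169 = 8.174 m/s; Re = 5.247e+04; ε/D = 0.000361; Haaland → f = 0.02163; ΔP_A = f(L/D)(ρV²/2) = 2.693e+05 Pa.
Pipe B: V = Q/A = 0.09556/0.0263 = 3.633 m/s; Re = 3.498e+04; ε/D = 0.00148; Haaland → f = 0.02613; ΔP_B = f(L/D)(ρV²/2) = 1.422e+05 Pa.
ΔP_A/ΔP_B = 2.693e+05/1.422e+05 = 1.89.

ΔP_A/ΔP_B ≈ 1.89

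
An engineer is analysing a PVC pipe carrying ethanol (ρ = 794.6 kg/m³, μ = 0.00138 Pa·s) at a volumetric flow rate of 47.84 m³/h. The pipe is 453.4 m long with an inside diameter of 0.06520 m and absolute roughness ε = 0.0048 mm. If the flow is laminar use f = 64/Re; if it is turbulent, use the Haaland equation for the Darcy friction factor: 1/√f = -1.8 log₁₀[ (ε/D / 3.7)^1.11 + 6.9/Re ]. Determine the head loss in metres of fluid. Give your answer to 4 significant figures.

Q = 47.84 m³/h = 47.84/3600 = 0.01329 m³/s.
Cross-sectional area A = πD²/4 = π(0.0652)²/4 = 0.003339 m²; mean velocity V = Q/A = 0.01329/0.003339 = 3.98 m/s.
Reynolds number Re = ρVD/μ = 794.6 · 3.98 · 0.0652 / 0.00138 = 1.494e+05.
Re > 4000 → turbulent. Relative roughness ε/D = 4.8e-06/0.0652 = 7.36e-05. Haaland: 1/√f = -1.8 log₁₀[(7.36e-05/3.7)^1.11 + 6.9/1.494e+05] = -1.8 log₁₀[6.05e-06 + 4.62e-05] = 7.708, so f = 0.01683.
Darcy-Weisbach: ΔP = f(L/D)(ρV²/2) = 0.01683·(453.4/0.0652)·(794.6·3.98²/2) = 0.01683·6954·6294 = 7.367e+05 Pa.
Head loss h_f = ΔP/(ρg) = 7.367e+05/(794.6·9.81) = 94.51 m.

h_f ≈ 94.51 m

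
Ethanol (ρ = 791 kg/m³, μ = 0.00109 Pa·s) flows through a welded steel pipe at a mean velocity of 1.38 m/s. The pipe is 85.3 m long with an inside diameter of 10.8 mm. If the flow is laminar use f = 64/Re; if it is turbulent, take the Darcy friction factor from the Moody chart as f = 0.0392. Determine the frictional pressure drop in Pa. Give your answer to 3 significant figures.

Reynolds number Re = ρVD/μ = 791 · 1.38 · 0.0108 / 0.00109 = 1.082e+04.
Re > 4000 → turbulent; use the Moody-chart value f = 0.0392.
Darcy-Weisbach: ΔP = f(L/D)(ρV²/2) = 0.0392·(85.3/0.0108)·(791·1.38²/2) = 0.0392·7898·753.2 = 2.332e+05 Pa.

ΔP ≈ 233000 Pa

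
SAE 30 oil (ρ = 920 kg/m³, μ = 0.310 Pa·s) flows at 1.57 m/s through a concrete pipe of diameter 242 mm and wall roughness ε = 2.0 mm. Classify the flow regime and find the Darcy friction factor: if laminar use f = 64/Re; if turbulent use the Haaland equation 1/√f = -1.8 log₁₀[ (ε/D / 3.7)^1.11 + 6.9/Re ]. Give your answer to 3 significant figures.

Re = ρVD/μ = 920·1.57·0.242/0.31 = 1128.
Re < 2300 → laminar, so f = 64/Re = 0.05676 (roughness is irrelevant in laminar flow).

f ≈ 0.0568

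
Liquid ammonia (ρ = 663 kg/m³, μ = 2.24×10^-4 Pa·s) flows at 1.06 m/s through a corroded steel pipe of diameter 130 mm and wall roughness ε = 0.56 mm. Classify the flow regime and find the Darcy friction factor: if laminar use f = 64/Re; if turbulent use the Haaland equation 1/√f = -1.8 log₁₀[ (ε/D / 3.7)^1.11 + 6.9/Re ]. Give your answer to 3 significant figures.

Re = ρVD/μ = 663·1.06·0.13/0.000224 = 4.079e+05.
Re > 4000 → turbulent. ε/D = 0.00056/0.13 = 0.00431; Haaland: 1/√f = -1.8 log₁₀[0.000554 + 1.69e-05] = 5.839, so f = 0.02934.

f ≈ 0.0293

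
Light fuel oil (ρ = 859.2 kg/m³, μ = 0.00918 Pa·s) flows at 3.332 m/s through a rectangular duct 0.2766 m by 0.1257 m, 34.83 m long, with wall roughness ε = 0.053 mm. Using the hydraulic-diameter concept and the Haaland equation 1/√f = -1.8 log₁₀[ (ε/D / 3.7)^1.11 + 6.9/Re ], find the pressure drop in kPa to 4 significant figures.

ΔP ≈ 20.51 kPa

Hydraulic diameter D_h = 4A/P = 4·(0.2766·0.1257)/(2·(0.2766+0.1257)) = 0.1391/0.8046 = 0.1728 m.
Re = ρVD_h/μ = 859.2·3.332·0.1728/0.00918 = 5.39e+04.
ε/D_h = 5.3e-05/0.1728 = 0.000307; Haaland gives 1/√f = -1.8 log₁₀[2.95e-05+0.000128] = 6.845, so f = 0.02134.
ΔP = f(L/D_h)(ρV²/2) = 0.02134·34.83/0.1728·4770 = 2.051e+04 Pa.
ΔP = 20.51 kPa.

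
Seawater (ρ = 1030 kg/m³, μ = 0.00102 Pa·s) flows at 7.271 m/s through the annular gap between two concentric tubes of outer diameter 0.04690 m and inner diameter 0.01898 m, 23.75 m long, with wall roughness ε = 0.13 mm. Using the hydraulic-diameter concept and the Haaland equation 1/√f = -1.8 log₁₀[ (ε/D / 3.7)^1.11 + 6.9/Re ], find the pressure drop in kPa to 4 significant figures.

Hydraulic diameter D_h = 4A/P = D_o - D_i = 0.0469 - 0.01898 = 0.02792 m.
Re = ρVD_h/μ = 1030·7.271·0.02792/0.00102 = 2.05e+05.
ε/D_h = 0.00013/0.02792 = 0.00466; Haaland gives 1/√f = -1.8 log₁₀[0.000604+3.37e-05] = 5.752, so f = 0.03022.
ΔP = f(L/D_h)(ρV²/2) = 0.03022·23.75/0.02792·2.723e+04 = 7e+05 Pa.
ΔP = 700.0 kPa.

ΔP ≈ 700.0 kPa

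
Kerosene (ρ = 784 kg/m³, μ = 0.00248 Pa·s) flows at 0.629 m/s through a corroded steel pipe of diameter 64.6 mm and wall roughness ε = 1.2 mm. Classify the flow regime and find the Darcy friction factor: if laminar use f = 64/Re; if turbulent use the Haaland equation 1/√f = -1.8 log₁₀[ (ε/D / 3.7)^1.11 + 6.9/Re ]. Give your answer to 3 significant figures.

f ≈ 0.0503

Re = ρVD/μ = 784·0.629·0.0646/0.00248 = 1.285e+04.
Re > 4000 → turbulent. ε/D = 0.0012/0.0646 = 0.0186; Haaland: 1/√f = -1.8 log₁₀[0.0028 + 0.000537] = 4.457, so f = 0.05034.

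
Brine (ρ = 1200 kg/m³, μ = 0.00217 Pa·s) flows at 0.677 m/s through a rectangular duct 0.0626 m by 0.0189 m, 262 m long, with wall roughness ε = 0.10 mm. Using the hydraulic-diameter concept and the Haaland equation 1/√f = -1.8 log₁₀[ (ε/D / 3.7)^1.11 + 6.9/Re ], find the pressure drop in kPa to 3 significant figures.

ΔP ≈ 86.7 kPa

Hydraulic diameter D_h = 4A/P = 4·(0.0626·0.0189)/(2·(0.0626+0.0189)) = 0.004733/0.163 = 0.02903 m.
Re = ρVD_h/μ = 1200·0.677·0.02903/0.00217 = 1.087e+04.
ε/D_h = 0.0001/0.02903 = 0.00344; Haaland gives 1/√f = -1.8 log₁₀[0.000432+0.000635] = 5.349, so f = 0.03494.
ΔP = f(L/D_h)(ρV²/2) = 0.03494·262/0.02903·275 = 8.672e+04 Pa.
ΔP = 86.7 kPa.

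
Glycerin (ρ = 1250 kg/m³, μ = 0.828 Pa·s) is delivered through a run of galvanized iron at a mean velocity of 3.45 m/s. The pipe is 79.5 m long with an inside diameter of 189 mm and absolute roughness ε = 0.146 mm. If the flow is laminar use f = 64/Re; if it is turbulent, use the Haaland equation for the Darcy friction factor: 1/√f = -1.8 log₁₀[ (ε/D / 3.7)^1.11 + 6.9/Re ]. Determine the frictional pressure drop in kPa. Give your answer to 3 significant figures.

Reynolds number Re = ρVD/μ = 1250 · 3.45 · 0.189 / 0.828 = 984.4.
Re < 2300 → laminar flow, so f = 64/Re = 64/984.4 = 0.06502 (the turbulent correlation is not needed).
Darcy-Weisbach: ΔP = f(L/D)(ρV²/2) = 0.06502·(79.5/0.189)·(1250·3.45²/2) = 0.06502·420.6·7439 = 2.034e+05 Pa.
ΔP = 2.034e+05 Pa = 203 kPa.

ΔP ≈ 203 kPa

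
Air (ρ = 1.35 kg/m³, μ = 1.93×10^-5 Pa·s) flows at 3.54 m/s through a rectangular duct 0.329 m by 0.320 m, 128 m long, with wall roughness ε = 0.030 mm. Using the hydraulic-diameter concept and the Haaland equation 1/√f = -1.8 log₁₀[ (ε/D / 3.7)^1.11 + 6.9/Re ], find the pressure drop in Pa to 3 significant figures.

Hydraulic diameter D_h = 4A/P = 4·(0.329·0.32)/(2·(0.329+0.32)) = 0.4211/1.298 = 0.3244 m.
Re = ρVD_h/μ = 1.35·3.54·0.3244/1.93e-05 = 8.034e+04.
ε/D_h = 3e-05/0.3244 = 9.25e-05; Haaland gives 1/√f = -1.8 log₁₀[7.79e-06+8.59e-05] = 7.251, so f = 0.01902.
ΔP = f(L/D_h)(ρV²/2) = 0.01902·128/0.3244·8.459 = 63.47 Pa.

ΔP ≈ 63.5 Pa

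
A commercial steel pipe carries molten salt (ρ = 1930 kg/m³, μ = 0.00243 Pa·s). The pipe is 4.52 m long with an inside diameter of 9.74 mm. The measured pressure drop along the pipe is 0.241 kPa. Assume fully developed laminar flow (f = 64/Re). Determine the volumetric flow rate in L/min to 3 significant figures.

For laminar flow, f = 64/Re with Re = ρVD/μ, so Darcy-Weisbach reduces to ΔP = 32μLV/D². Solving for V: V = ΔP·D²/(32μL) = 241·(0.00974)²/(32·0.00243·4.52) = 0.06505 m/s.
Check: Re = ρVD/μ = 1930·0.06505·0.00974/0.00243 = 503.2 < 2300, so the laminar assumption holds.
Q = V·A = 0.06505·(π/4·0.00974²) = 4.847e-06 m³/s = 0.291 L/min.

Q ≈ 0.291 L/min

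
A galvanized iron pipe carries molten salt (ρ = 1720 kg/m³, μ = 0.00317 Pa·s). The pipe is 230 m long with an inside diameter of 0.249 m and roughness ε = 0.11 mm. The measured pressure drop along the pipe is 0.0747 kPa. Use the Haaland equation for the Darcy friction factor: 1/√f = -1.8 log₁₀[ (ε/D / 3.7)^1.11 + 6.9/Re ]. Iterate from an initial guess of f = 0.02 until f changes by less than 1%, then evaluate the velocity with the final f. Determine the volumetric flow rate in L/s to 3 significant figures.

Rearranging Darcy-Weisbach: V = √(2·ΔP·D/(f·L·ρ)). With ε/D = 0.00011/0.249 = 0.000442, iterate starting from f = 0.02:
  f = 0.02 → V = √(2·74.7·0.249/(0.02·230·1720)) = 0.06857 m/s; Re = ρVD/μ = 9264; f → 0.03206
  f = 0.03206 → V = 0.05416 m/s; Re = 7317; f → 0.03417
  f = 0.03417 → V = 0.05246 m/s; Re = 7088; f → 0.03447
Converged (Δf/f < 1%). With the final f = 0.03447: V = √(2·74.7·0.249/(0.03447·230·1720)) = 0.05223 m/s.
Q = V·A = 0.05223·(π/4·0.249²) = 0.002543 m³/s = 2.54 L/s.

Q ≈ 2.54 L/s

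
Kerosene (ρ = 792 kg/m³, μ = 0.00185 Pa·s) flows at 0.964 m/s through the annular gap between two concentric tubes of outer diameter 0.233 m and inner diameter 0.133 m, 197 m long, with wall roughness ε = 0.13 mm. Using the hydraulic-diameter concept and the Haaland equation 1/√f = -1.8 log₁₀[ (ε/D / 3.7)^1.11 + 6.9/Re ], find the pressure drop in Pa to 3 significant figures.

Hydraulic diameter D_h = 4A/P = D_o - D_i = 0.233 - 0.133 = 0.1 m.
Re = ρVD_h/μ = 792·0.964·0.1/0.00185 = 4.127e+04.
ε/D_h = 0.00013/0.1 = 0.0013; Haaland gives 1/√f = -1.8 log₁₀[0.000146+0.000167] = 6.306, so f = 0.02514.
ΔP = f(L/D_h)(ρV²/2) = 0.02514·197/0.1·368 = 1.823e+04 Pa.

ΔP ≈ 18200 Pa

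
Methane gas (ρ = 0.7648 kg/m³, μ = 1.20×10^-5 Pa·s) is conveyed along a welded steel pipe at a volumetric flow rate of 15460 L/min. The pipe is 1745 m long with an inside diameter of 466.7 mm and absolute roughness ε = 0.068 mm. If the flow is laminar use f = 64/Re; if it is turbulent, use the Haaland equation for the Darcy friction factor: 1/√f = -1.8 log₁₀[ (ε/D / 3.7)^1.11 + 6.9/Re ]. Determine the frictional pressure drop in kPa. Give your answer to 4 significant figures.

ΔP ≈ 0.07016 kPa

Q = 15460 L/min = 15460/60000 = 0.2577 m³/s.
Cross-sectional area A = πD²/4 = π(0.4667)²/4 = 0.1711 m²; mean velocity V = Q/A = 0.2577/0.1711 = 1.506 m/s.
Reynolds number Re = ρVD/μ = 0.7648 · 1.506 · 0.4667 / 1.2e-05 = 4.48e+04.
Re > 4000 → turbulent. Relative roughness ε/D = 6.8e-05/0.4667 = 0.000146. Haaland: 1/√f = -1.8 log₁₀[(0.000146/3.7)^1.11 + 6.9/4.48e+04] = -1.8 log₁₀[1.29e-05 + 0.000154] = 6.8, so f = 0.02163.
Darcy-Weisbach: ΔP = f(L/D)(ρV²/2) = 0.02163·(1745/0.4667)·(0.7648·1.506²/2) = 0.02163·3739·0.8676 = 70.16 Pa.
ΔP = 70.16 Pa = 0.07016 kPa.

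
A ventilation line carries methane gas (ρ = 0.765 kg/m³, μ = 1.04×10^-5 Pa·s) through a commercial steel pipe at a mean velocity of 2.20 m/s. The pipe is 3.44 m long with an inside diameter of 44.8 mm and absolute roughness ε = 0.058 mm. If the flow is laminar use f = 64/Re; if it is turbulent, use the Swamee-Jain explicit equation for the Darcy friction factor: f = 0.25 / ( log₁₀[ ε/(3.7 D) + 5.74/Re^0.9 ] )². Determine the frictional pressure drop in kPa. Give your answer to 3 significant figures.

Reynolds number Re = ρVD/μ = 0.765 · 2.2 · 0.0448 / 1.04e-05 = 7250.
Re > 4000 → turbulent. Relative roughness ε/D = 5.8e-05/0.0448 = 0.00129. Swamee-Jain: f = 0.25/(log₁₀[0.00129/3.7 + 5.74/7250^0.9])² = 0.25/(log₁₀[0.00035 + 0.00193])² = 0.25/(-2.643)² = 0.03579.
Darcy-Weisbach: ΔP = f(L/D)(ρV²/2) = 0.03579·(3.44/0.0448)·(0.765·2.2²/2) = 0.03579·76.79·1.851 = 5.088 Pa.
ΔP = 5.088 Pa = 0.00509 kPa.

ΔP ≈ 0.00509 kPa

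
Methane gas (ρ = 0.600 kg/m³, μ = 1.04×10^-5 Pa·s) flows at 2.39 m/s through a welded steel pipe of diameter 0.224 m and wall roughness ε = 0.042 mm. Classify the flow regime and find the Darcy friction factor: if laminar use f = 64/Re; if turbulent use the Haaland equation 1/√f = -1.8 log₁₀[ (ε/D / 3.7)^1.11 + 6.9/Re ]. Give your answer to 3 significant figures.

Re = ρVD/μ = 0.6·2.39·0.224/1.04e-05 = 3.089e+04.
Re > 4000 → turbulent. ε/D = 4.2e-05/0.224 = 0.000188; Haaland: 1/√f = -1.8 log₁₀[1.71e-05 + 0.000223] = 6.514, so f = 0.02357.

f ≈ 0.0236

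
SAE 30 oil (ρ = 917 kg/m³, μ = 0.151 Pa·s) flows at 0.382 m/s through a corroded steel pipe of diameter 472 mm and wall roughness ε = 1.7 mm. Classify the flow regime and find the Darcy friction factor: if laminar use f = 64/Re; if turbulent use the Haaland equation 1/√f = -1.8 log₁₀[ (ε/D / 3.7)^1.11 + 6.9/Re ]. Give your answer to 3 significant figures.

f ≈ 0.0584

Re = ρVD/μ = 917·0.382·0.472/0.151 = 1095.
Re < 2300 → laminar, so f = 64/Re = 0.05845 (roughness is irrelevant in laminar flow).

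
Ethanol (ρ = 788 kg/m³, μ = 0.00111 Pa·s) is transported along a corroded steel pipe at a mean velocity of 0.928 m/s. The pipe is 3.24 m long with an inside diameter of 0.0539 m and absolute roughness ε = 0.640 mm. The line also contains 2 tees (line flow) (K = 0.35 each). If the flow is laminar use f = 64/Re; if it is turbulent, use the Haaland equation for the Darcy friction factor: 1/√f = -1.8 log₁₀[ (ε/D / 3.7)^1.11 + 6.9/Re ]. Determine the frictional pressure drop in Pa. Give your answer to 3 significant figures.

Reynolds number Re = ρVD/μ = 788 · 0.928 · 0.0539 / 0.00111 = 3.551e+04.
Re > 4000 → turbulent. Relative roughness ε/D = 0.00064/0.0539 = 0.0119. Haaland: 1/√f = -1.8 log₁₀[(0.0119/3.7)^1.11 + 6.9/3.551e+04] = -1.8 log₁₀[0.00171 + 0.000194] = 4.898, so f = 0.04168.
Total minor-loss coefficient ΣK = 2·0.35 = 0.7.
ΔP = [f·L/D + ΣK]·(ρV²/2) = [0.04168·3.24/0.0539 + 0.7]·(788·0.928²/2) = [2.506 + 0.7]·339.3 = 1088 Pa.

ΔP ≈ 1090 Pa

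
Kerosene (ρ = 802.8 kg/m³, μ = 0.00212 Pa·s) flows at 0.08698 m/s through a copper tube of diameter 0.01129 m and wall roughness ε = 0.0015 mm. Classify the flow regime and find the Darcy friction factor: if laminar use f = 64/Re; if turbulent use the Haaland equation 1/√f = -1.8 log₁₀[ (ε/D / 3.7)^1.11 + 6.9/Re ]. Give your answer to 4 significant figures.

f ≈ 0.1721

Re = ρVD/μ = 802.8·0.08698·0.01129/0.00212 = 371.9.
Re < 2300 → laminar, so f = 64/Re = 0.1721 (roughness is irrelevant in laminar flow).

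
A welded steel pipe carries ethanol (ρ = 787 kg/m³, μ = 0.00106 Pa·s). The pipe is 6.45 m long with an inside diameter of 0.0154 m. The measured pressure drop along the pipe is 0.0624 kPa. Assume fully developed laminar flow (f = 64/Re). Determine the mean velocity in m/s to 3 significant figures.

V ≈ 0.0676 m/s

For laminar flow, f = 64/Re with Re = ρVD/μ, so Darcy-Weisbach reduces to ΔP = 32μLV/D². Solving for V: V = ΔP·D²/(32μL) = 62.4·(0.0154)²/(32·0.00106·6.45) = 0.06764 m/s.
Check: Re = ρVD/μ = 787·0.06764·0.0154/0.00106 = 773.4 < 2300, so the laminar assumption holds.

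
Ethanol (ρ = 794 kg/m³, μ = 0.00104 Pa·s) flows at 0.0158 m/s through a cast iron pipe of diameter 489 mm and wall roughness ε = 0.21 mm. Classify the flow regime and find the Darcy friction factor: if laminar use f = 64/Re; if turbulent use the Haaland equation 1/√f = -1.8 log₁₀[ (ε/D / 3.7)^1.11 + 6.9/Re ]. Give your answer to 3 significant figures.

Re = ρVD/μ = 794·0.0158·0.489/0.00104 = 5899.
Re > 4000 → turbulent. ε/D = 0.00021/0.489 = 0.000429; Haaland: 1/√f = -1.8 log₁₀[4.28e-05 + 0.00117] = 5.249, so f = 0.03629.

f ≈ 0.0363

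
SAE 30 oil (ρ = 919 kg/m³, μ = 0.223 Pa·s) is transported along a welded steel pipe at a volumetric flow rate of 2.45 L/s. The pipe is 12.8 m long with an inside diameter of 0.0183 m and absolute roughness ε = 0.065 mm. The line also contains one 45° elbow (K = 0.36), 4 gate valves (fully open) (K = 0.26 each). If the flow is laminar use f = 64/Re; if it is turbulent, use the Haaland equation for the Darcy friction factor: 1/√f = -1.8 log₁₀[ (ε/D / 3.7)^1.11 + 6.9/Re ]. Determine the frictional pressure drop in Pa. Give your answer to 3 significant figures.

Q = 2.45 L/s = 2.45/1000 = 0.00245 m³/s.
Cross-sectional area A = πD²/4 = π(0.0183)²/4 = 0.000263 m²; mean velocity V = Q/A = 0.00245/0.000263 = 9.315 m/s.
Reynolds number Re = ρVD/μ = 919 · 9.315 · 0.0183 / 0.223 = 702.5.
Re < 2300 → laminar flow, so f = 64/Re = 64/702.5 = 0.09111 (the turbulent correlation is not needed).
Total minor-loss coefficient ΣK = 1·0.36 + 4·0.26 = 1.4.
ΔP = [f·L/D + ΣK]·(ρV²/2) = [0.09111·12.8/0.0183 + 1.4]·(919·9.315²/2) = [63.72 + 1.4]·3.987e+04 = 2.596e+06 Pa.

ΔP ≈ 2.60×10^6 Pa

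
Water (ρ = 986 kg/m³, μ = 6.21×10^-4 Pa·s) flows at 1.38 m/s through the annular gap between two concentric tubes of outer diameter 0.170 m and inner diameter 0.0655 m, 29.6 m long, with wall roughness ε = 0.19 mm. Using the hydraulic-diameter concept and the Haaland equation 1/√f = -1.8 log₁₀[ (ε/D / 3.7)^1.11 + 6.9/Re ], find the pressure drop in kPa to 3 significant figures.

Hydraulic diameter D_h = 4A/P = D_o - D_i = 0.17 - 0.0655 = 0.1045 m.
Re = ρVD_h/μ = 986·1.38·0.1045/0.000621 = 2.29e+05.
ε/D_h = 0.00019/0.1045 = 0.00182; Haaland gives 1/√f = -1.8 log₁₀[0.000213+3.01e-05] = 6.507, so f = 0.02362.
ΔP = f(L/D_h)(ρV²/2) = 0.02362·29.6/0.1045·938.9 = 6281 Pa.
ΔP = 6.28 kPa.

ΔP ≈ 6.28 kPa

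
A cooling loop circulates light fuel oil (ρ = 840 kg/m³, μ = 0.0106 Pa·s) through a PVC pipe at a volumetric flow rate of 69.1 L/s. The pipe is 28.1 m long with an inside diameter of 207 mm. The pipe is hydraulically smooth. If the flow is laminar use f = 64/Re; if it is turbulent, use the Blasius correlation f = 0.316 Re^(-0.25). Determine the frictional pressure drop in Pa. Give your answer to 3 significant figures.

ΔP ≈ 5610 Pa

Q = 69.1 L/s = 69.1/1000 = 0.0691 m³/s.
Cross-sectional area A = πD²/4 = π(0.207)²/4 = 0.03365 m²; mean velocity V = Q/A = 0.0691/0.03365 = 2.053 m/s.
Reynolds number Re = ρVD/μ = 840 · 2.053 · 0.207 / 0.0106 = 3.368e+04.
Re > 4000 → turbulent. Smooth-pipe (Blasius): f = 0.316 Re^(-0.25) = 0.316/(3.368e+04)^0.25 = 0.02333.
Darcy-Weisbach: ΔP = f(L/D)(ρV²/2) = 0.02333·(28.1/0.207)·(840·2.053²/2) = 0.02333·135.7·1771 = 5607 Pa.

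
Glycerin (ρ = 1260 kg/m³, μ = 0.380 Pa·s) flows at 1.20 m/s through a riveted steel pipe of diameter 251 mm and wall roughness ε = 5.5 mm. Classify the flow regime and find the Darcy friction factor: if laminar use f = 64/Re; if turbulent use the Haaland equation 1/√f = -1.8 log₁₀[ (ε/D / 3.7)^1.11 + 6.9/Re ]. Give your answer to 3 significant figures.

Re = ρVD/μ = 1260·1.2·0.251/0.38 = 998.7.
Re < 2300 → laminar, so f = 64/Re = 0.06408 (roughness is irrelevant in laminar flow).

f ≈ 0.0641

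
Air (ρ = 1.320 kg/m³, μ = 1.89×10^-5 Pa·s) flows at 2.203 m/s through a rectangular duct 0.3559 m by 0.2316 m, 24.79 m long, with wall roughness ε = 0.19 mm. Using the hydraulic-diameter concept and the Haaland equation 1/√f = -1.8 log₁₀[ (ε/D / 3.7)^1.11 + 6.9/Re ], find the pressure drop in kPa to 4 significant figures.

ΔP ≈ 0.006604 kPa

Hydraulic diameter D_h = 4A/P = 4·(0.3559·0.2316)/(2·(0.3559+0.2316)) = 0.3297/1.175 = 0.2806 m.
Re = ρVD_h/μ = 1.32·2.203·0.2806/1.89e-05 = 4.317e+04.
ε/D_h = 0.00019/0.2806 = 0.000677; Haaland gives 1/√f = -1.8 log₁₀[7.1e-05+0.00016] = 6.546, so f = 0.02334.
ΔP = f(L/D_h)(ρV²/2) = 0.02334·24.79/0.2806·3.203 = 6.604 Pa.
ΔP = 0.006604 kPa.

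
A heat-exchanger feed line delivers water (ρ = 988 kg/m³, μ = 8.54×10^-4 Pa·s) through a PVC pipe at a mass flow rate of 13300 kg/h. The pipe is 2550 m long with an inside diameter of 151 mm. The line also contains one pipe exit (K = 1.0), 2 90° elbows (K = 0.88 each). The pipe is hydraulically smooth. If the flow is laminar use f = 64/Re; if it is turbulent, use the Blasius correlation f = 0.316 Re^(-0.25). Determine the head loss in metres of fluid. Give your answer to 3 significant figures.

h_f ≈ 0.864 m

ṁ = 13300 kg/h = 13300/3600 = 3.694 kg/s.
A = πD²/4 = π(0.151)²/4 = 0.01791 m²; mean velocity V = ṁ/(ρA) = 3.694/(988 · 0.01791) = 0.2088 m/s.
Reynolds number Re = ρVD/μ = 988 · 0.2088 · 0.151 / 0.000854 = 3.648e+04.
Re > 4000 → turbulent. Smooth-pipe (Blasius): f = 0.316 Re^(-0.25) = 0.316/(3.648e+04)^0.25 = 0.02287.
Total minor-loss coefficient ΣK = 1·1 + 2·0.88 = 2.76.
ΔP = [f·L/D + ΣK]·(ρV²/2) = [0.02287·2550/0.151 + 2.76]·(988·0.2088²/2) = [386.1 + 2.76]·21.54 = 8376 Pa.
Head loss h_f = ΔP/(ρg) = 8376/(988·9.81) = 0.864 m.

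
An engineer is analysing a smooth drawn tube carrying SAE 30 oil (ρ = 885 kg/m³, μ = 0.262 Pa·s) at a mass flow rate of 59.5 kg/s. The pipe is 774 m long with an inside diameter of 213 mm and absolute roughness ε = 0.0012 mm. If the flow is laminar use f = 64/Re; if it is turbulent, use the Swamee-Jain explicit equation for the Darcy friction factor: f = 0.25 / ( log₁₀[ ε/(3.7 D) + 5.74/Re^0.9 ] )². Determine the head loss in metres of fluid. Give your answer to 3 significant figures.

A = πD²/4 = π(0.213)²/4 = 0.03563 m²; mean velocity V = ṁ/(ρA) = 59.5/(885 · 0.03563) = 1.887 m/s.
Reynolds number Re = ρVD/μ = 885 · 1.887 · 0.213 / 0.262 = 1358.
Re < 2300 → laminar flow, so f = 64/Re = 64/1358 = 0.04714 (the turbulent correlation is not needed).
Darcy-Weisbach: ΔP = f(L/D)(ρV²/2) = 0.04714·(774/0.213)·(885·1.887²/2) = 0.04714·3634·1575 = 2.699e+05 Pa.
Head loss h_f = ΔP/(ρg) = 2.699e+05/(885·9.81) = 31.1 m.

h_f ≈ 31.1 m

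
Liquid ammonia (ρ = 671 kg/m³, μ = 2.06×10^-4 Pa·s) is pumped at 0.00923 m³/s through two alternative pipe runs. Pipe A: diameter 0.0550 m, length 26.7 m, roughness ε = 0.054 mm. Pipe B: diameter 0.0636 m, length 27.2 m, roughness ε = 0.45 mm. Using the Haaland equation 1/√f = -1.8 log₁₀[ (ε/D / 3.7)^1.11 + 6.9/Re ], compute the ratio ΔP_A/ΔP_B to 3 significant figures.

Pipe A: V = Q/A = 0.00923/0.002376 = 3.885 m/s; Re = 6.96e+05; ε/D = 0.000982; Haaland → f = 0.01997; ΔP_A = f(L/D)(ρV²/2) = 4.909e+04 Pa.
Pipe B: V = Q/A = 0.00923/0.003177 = 2.905 m/s; Re = 6.019e+05; ε/D = 0.00708; Haaland → f = 0.03401; ΔP_B = f(L/D)(ρV²/2) = 4.12e+04 Pa.
ΔP_A/ΔP_B = 4.909e+04/4.12e+04 = 1.19.

ΔP_A/ΔP_B ≈ 1.19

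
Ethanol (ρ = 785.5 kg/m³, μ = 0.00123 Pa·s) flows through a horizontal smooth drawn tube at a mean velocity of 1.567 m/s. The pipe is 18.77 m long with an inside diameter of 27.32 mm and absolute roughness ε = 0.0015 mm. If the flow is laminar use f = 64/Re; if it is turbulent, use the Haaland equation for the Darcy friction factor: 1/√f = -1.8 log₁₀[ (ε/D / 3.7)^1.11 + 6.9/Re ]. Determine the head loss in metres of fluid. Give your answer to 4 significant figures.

h_f ≈ 2.059 m

Reynolds number Re = ρVD/μ = 785.5 · 1.567 · 0.02732 / 0.00123 = 2.734e+04.
Re > 4000 → turbulent. Relative roughness ε/D = 1.5e-06/0.02732 = 5.49e-05. Haaland: 1/√f = -1.8 log₁₀[(5.49e-05/3.7)^1.11 + 6.9/2.734e+04] = -1.8 log₁₀[4.37e-06 + 0.000252] = 6.463, so f = 0.02394.
Darcy-Weisbach: ΔP = f(L/D)(ρV²/2) = 0.02394·(18.77/0.02732)·(785.5·1.567²/2) = 0.02394·687·964.4 = 1.586e+04 Pa.
Head loss h_f = ΔP/(ρg) = 1.586e+04/(785.5·9.81) = 2.059 m.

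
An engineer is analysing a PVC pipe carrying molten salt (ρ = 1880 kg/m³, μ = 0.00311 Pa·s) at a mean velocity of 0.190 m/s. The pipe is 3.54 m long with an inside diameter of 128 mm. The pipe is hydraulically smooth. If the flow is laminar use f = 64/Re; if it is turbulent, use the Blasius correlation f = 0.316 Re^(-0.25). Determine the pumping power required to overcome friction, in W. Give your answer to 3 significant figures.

Reynolds number Re = ρVD/μ = 1880 · 0.19 · 0.128 / 0.00311 = 1.47e+04.
Re > 4000 → turbulent. Smooth-pipe (Blasius): f = 0.316 Re^(-0.25) = 0.316/(1.47e+04)^0.25 = 0.0287.
Darcy-Weisbach: ΔP = f(L/D)(ρV²/2) = 0.0287·(3.54/0.128)·(1880·0.19²/2) = 0.0287·27.66·33.93 = 26.93 Pa.
Q = V·A = 0.19·0.01287 = 0.002445 m³/s.
Pumping power P = QΔP = 0.002445·26.93 = 0.06585 W = 0.0658 W.

P ≈ 0.0658 W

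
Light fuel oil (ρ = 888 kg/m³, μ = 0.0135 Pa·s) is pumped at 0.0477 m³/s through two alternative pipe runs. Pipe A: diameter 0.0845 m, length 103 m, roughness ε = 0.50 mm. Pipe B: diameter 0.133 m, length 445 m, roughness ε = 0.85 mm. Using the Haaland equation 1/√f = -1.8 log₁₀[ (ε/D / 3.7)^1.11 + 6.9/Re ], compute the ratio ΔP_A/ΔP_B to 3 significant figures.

Pipe A: V = Q/A = 0.0477/0.005608 = 8.506 m/s; Re = 4.728e+04; ε/D = 0.00592; Haaland → f = 0.03362; ΔP_A = f(L/D)(ρV²/2) = 1.316e+06 Pa.
Pipe B: V = Q/A = 0.0477/0.01389 = 3.433 m/s; Re = 3.004e+04; ε/D = 0.00639; Haaland → f = 0.03514; ΔP_B = f(L/D)(ρV²/2) = 6.154e+05 Pa.
ΔP_A/ΔP_B = 1.316e+06/6.154e+05 = 2.14.

ΔP_A/ΔP_B ≈ 2.14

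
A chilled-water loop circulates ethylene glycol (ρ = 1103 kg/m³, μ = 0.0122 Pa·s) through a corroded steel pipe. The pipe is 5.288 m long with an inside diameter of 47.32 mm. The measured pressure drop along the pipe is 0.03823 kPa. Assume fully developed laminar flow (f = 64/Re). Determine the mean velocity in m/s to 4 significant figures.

For laminar flow, f = 64/Re with Re = ρVD/μ, so Darcy-Weisbach reduces to ΔP = 32μLV/D². Solving for V: V = ΔP·D²/(32μL) = 38.23·(0.04732)²/(32·0.0122·5.288) = 0.04147 m/s.
Check: Re = ρVD/μ = 1103·0.04147·0.04732/0.0122 = 177.4 < 2300, so the laminar assumption holds.

V ≈ 0.04147 m/s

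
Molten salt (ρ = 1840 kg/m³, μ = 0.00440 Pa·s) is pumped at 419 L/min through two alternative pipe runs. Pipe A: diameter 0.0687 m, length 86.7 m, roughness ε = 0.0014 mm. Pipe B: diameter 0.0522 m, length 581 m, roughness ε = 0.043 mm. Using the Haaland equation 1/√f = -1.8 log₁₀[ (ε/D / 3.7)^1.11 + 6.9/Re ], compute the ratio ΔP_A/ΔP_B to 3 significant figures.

Pipe A: V = Q/A = 0.006983/0.003707 = 1.884 m/s; Re = 5.412e+04; ε/D = 2.04e-05; Haaland → f = 0.0204; ΔP_A = f(L/D)(ρV²/2) = 8.406e+04 Pa.
Pipe B: V = Q/A = 0.006983/0.00214 = 3.263 m/s; Re = 7.123e+04; ε/D = 0.000824; Haaland → f = 0.02215; ΔP_B = f(L/D)(ρV²/2) = 2.416e+06 Pa.
ΔP_A/ΔP_B = 8.406e+04/2.416e+06 = 0.0348.

ΔP_A/ΔP_B ≈ 0.0348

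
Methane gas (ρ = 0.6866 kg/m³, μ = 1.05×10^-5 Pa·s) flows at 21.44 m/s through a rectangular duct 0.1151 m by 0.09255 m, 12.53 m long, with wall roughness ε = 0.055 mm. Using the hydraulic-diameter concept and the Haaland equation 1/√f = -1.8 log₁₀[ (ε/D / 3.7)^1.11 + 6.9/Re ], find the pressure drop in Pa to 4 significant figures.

ΔP ≈ 374.0 Pa

Hydraulic diameter D_h = 4A/P = 4·(0.1151·0.09255)/(2·(0.1151+0.09255)) = 0.04261/0.4153 = 0.1026 m.
Re = ρVD_h/μ = 0.6866·21.44·0.1026/1.05e-05 = 1.438e+05.
ε/D_h = 5.5e-05/0.1026 = 0.000536; Haaland gives 1/√f = -1.8 log₁₀[5.48e-05+4.8e-05] = 7.179, so f = 0.0194.
ΔP = f(L/D_h)(ρV²/2) = 0.0194·12.53/0.1026·157.8 = 374 Pa.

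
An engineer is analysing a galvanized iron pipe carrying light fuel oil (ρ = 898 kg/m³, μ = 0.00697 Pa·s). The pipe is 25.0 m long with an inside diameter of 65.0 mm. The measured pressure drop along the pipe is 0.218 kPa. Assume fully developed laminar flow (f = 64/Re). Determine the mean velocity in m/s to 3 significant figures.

For laminar flow, f = 64/Re with Re = ρVD/μ, so Darcy-Weisbach reduces to ΔP = 32μLV/D². Solving for V: V = ΔP·D²/(32μL) = 218·(0.065)²/(32·0.00697·25) = 0.1652 m/s.
Check: Re = ρVD/μ = 898·0.1652·0.065/0.00697 = 1383 < 2300, so the laminar assumption holds.

V ≈ 0.165 m/s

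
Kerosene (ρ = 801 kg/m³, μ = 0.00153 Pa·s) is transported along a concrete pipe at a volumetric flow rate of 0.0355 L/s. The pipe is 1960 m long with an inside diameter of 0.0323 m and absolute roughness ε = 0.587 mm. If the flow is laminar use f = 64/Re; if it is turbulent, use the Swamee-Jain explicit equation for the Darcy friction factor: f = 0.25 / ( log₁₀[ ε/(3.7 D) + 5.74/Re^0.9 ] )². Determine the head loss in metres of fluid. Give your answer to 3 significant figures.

h_f ≈ 0.507 m

Q = 0.0355 L/s = 0.0355/1000 = 3.55e-05 m³/s.
Cross-sectional area A = πD²/4 = π(0.0323)²/4 = 0.0008194 m²; mean velocity V = Q/A = 3.55e-05/0.0008194 = 0.04332 m/s.
Reynolds number Re = ρVD/μ = 801 · 0.04332 · 0.0323 / 0.00153 = 732.6.
Re < 2300 → laminar flow, so f = 64/Re = 64/732.6 = 0.08736 (the turbulent correlation is not needed).
Darcy-Weisbach: ΔP = f(L/D)(ρV²/2) = 0.08736·(1960/0.0323)·(801·0.04332²/2) = 0.08736·6.068e+04·0.7517 = 3985 Pa.
Head loss h_f = ΔP/(ρg) = 3985/(801·9.81) = 0.507 m.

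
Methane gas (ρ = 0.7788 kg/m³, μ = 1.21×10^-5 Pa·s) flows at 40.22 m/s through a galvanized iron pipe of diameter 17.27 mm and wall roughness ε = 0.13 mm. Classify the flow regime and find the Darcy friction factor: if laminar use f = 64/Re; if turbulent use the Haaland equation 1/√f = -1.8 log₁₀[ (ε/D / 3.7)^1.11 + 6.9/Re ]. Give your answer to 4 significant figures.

Re = ρVD/μ = 0.7788·40.22·0.01727/1.21e-05 = 4.471e+04.
Re > 4000 → turbulent. ε/D = 0.00013/0.01727 = 0.00753; Haaland: 1/√f = -1.8 log₁₀[0.00103 + 0.000154] = 5.268, so f = 0.03603.

f ≈ 0.03603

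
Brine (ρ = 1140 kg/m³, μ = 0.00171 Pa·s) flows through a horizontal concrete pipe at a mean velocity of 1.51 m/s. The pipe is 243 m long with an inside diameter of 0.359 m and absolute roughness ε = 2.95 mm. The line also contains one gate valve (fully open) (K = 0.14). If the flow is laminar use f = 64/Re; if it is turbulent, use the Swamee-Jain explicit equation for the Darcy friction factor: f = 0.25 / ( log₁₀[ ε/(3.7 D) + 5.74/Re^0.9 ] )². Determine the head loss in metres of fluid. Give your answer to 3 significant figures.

h_f ≈ 2.83 m

Reynolds number Re = ρVD/μ = 1140 · 1.51 · 0.359 / 0.00171 = 3.614e+05.
Re > 4000 → turbulent. Relative roughness ε/D = 0.00295/0.359 = 0.00822. Swamee-Jain: f = 0.25/(log₁₀[0.00822/3.7 + 5.74/3.614e+05^0.9])² = 0.25/(log₁₀[0.00222 + 5.71e-05])² = 0.25/(-2.642)² = 0.0358.
Total minor-loss coefficient ΣK = 1·0.14 = 0.14.
ΔP = [f·L/D + ΣK]·(ρV²/2) = [0.0358·243/0.359 + 0.14]·(1140·1.51²/2) = [24.23 + 0.14]·1300 = 3.168e+04 Pa.
Head loss h_f = ΔP/(ρg) = 3.168e+04/(1140·9.81) = 2.83 m.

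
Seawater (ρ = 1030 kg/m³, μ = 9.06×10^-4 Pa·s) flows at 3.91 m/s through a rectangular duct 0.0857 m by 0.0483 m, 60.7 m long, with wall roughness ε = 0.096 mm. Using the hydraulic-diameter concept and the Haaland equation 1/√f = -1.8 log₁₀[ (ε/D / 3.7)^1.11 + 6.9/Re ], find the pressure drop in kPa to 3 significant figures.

Hydraulic diameter D_h = 4A/P = 4·(0.0857·0.0483)/(2·(0.0857+0.0483)) = 0.01656/0.268 = 0.06178 m.
Re = ρVD_h/μ = 1030·3.91·0.06178/0.000906 = 2.746e+05.
ε/D_h = 9.6e-05/0.06178 = 0.00155; Haaland gives 1/√f = -1.8 log₁₀[0.000179+2.51e-05] = 6.644, so f = 0.02265.
ΔP = f(L/D_h)(ρV²/2) = 0.02265·60.7/0.06178·7873 = 1.752e+05 Pa.
ΔP = 175 kPa.

ΔP ≈ 175 kPa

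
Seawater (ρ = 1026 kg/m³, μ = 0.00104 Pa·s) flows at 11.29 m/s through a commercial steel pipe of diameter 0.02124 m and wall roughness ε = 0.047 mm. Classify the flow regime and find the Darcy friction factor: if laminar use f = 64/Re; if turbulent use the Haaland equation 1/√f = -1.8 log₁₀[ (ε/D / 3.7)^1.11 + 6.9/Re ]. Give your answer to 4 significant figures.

f ≈ 0.02474

Re = ρVD/μ = 1026·11.29·0.02124/0.00104 = 2.366e+05.
Re > 4000 → turbulent. ε/D = 4.7e-05/0.02124 = 0.00221; Haaland: 1/√f = -1.8 log₁₀[0.000264 + 2.92e-05] = 6.358, so f = 0.02474.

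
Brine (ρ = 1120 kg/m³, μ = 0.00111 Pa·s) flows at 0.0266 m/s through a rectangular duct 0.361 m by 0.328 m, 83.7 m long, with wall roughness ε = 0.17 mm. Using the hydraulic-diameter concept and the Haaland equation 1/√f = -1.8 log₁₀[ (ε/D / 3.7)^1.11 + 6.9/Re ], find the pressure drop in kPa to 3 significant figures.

ΔP ≈ 0.00310 kPa

Hydraulic diameter D_h = 4A/P = 4·(0.361·0.328)/(2·(0.361+0.328)) = 0.4736/1.378 = 0.3437 m.
Re = ρVD_h/μ = 1120·0.0266·0.3437/0.00111 = 9225.
ε/D_h = 0.00017/0.3437 = 0.000495; Haaland gives 1/√f = -1.8 log₁₀[5.01e-05+0.000748] = 5.576, so f = 0.03216.
ΔP = f(L/D_h)(ρV²/2) = 0.03216·83.7/0.3437·0.3962 = 3.103 Pa.
ΔP = 0.00310 kPa.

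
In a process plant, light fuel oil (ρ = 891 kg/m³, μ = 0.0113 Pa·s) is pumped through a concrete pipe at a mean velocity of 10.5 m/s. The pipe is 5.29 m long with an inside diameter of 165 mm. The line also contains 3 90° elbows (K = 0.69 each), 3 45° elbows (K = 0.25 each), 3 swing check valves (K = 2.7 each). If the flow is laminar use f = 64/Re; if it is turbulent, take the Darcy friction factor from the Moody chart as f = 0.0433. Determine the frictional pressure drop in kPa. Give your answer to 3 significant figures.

ΔP ≈ 605 kPa

Reynolds number Re = ρVD/μ = 891 · 10.5 · 0.165 / 0.0113 = 1.366e+05.
Re > 4000 → turbulent; use the Moody-chart value f = 0.0433.
Total minor-loss coefficient ΣK = 3·0.69 + 3·0.25 + 3·2.7 = 10.9.
ΔP = [f·L/D + ΣK]·(ρV²/2) = [0.0433·5.29/0.165 + 10.9]·(891·10.5²/2) = [1.388 + 10.9]·4.912e+04 = 6.045e+05 Pa.
ΔP = 6.045e+05 Pa = 605 kPa.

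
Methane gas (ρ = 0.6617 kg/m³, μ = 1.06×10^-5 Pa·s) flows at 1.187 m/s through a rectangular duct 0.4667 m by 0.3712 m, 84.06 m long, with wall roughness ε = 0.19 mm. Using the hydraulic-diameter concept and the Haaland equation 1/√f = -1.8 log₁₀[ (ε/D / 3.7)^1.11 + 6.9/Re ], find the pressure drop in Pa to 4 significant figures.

Hydraulic diameter D_h = 4A/P = 4·(0.4667·0.3712)/(2·(0.4667+0.3712)) = 0.693/1.676 = 0.4135 m.
Re = ρVD_h/μ = 0.6617·1.187·0.4135/1.06e-05 = 3.064e+04.
ε/D_h = 0.00019/0.4135 = 0.000459; Haaland gives 1/√f = -1.8 log₁₀[4.62e-05+0.000225] = 6.42, so f = 0.02427.
ΔP = f(L/D_h)(ρV²/2) = 0.02427·84.06/0.4135·0.4662 = 2.299 Pa.

ΔP ≈ 2.299 Pa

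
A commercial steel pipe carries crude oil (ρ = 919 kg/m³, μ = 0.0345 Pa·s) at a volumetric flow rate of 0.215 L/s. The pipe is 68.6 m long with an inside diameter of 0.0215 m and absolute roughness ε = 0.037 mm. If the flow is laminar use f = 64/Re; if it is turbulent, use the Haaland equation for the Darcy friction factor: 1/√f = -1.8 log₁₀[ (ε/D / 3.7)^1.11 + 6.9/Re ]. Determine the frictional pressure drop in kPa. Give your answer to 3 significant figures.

ΔP ≈ 97.0 kPa

Q = 0.215 L/s = 0.215/1000 = 0.000215 m³/s.
Cross-sectional area A = πD²/4 = π(0.0215)²/4 = 0.0003631 m²; mean velocity V = Q/A = 0.000215/0.0003631 = 0.5922 m/s.
Reynolds number Re = ρVD/μ = 919 · 0.5922 · 0.0215 / 0.0345 = 339.2.
Re < 2300 → laminar flow, so f = 64/Re = 64/339.2 = 0.1887 (the turbulent correlation is not needed).
Darcy-Weisbach: ΔP = f(L/D)(ρV²/2) = 0.1887·(68.6/0.0215)·(919·0.5922²/2) = 0.1887·3191·161.1 = 9.703e+04 Pa.
ΔP = 9.703e+04 Pa = 97.0 kPa.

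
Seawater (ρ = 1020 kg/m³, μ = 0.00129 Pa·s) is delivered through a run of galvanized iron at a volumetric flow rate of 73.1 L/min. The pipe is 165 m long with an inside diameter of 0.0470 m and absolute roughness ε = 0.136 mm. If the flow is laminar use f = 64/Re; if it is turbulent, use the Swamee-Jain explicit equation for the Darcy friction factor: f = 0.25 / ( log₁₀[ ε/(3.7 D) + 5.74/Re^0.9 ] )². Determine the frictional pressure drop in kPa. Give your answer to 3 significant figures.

Q = 73.1 L/min = 73.1/60000 = 0.001218 m³/s.
Cross-sectional area A = πD²/4 = π(0.047)²/4 = 0.001735 m²; mean velocity V = Q/A = 0.001218/0.001735 = 0.7022 m/s.
Reynolds number Re = ρVD/μ = 1020 · 0.7022 · 0.047 / 0.00129 = 2.61e+04.
Re > 4000 → turbulent. Relative roughness ε/D = 0.000136/0.047 = 0.00289. Swamee-Jain: f = 0.25/(log₁₀[0.00289/3.7 + 5.74/2.61e+04^0.9])² = 0.25/(log₁₀[0.000782 + 0.000608])² = 0.25/(-2.857)² = 0.03063.
Darcy-Weisbach: ΔP = f(L/D)(ρV²/2) = 0.03063·(165/0.047)·(1020·0.7022²/2) = 0.03063·3511·251.5 = 2.704e+04 Pa.
ΔP = 2.704e+04 Pa = 27.0 kPa.

ΔP ≈ 27.0 kPa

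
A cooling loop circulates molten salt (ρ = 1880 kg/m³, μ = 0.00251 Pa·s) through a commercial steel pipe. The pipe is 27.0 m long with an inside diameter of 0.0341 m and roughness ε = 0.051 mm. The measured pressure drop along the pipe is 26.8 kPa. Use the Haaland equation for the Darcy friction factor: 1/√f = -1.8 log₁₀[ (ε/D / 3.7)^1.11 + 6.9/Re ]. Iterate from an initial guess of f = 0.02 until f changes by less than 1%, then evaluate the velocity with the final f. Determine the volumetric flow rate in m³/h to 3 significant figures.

Q ≈ 3.81 m³/h

Rearranging Darcy-Weisbach: V = √(2·ΔP·D/(f·L·ρ)). With ε/D = 5.1e-05/0.0341 = 0.0015, iterate starting from f = 0.02:
  f = 0.02 → V = √(2·2.68e+04·0.0341/(0.02·27·1880)) = 1.342 m/s; Re = ρVD/μ = 3.427e+04; f → 0.02625
  f = 0.02625 → V = 1.171 m/s; Re = 2.991e+04; f → 0.02676
  f = 0.02676 → V = 1.16 m/s; Re = 2.963e+04; f → 0.0268
Converged (Δf/f < 1%). With the final f = 0.0268: V = √(2·2.68e+04·0.0341/(0.0268·27·1880)) = 1.159 m/s.
Q = V·A = 1.159·(π/4·0.0341²) = 0.001059 m³/s = 3.81 m³/h.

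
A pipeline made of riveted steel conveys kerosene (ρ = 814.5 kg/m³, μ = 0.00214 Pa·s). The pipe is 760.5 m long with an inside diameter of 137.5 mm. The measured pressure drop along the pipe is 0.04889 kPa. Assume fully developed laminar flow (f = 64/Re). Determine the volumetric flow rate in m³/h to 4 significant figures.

Q ≈ 0.9488 m³/h

For laminar flow, f = 64/Re with Re = ρVD/μ, so Darcy-Weisbach reduces to ΔP = 32μLV/D². Solving for V: V = ΔP·D²/(32μL) = 48.89·(0.1375)²/(32·0.00214·760.5) = 0.01775 m/s.
Check: Re = ρVD/μ = 814.5·0.01775·0.1375/0.00214 = 928.8 < 2300, so the laminar assumption holds.
Q = V·A = 0.01775·(π/4·0.1375²) = 0.0002635 m³/s = 0.9488 m³/h.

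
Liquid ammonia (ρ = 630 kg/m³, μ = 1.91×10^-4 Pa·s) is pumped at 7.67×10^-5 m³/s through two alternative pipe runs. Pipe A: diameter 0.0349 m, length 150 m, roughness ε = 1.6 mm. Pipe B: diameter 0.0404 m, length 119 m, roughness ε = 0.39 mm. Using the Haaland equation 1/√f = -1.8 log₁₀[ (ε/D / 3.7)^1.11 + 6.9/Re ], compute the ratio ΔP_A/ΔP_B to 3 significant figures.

Pipe A: V = Q/A = 7.67e-05/0.0009566 = 0.08018 m/s; Re = 9230; ε/D = 0.0458; Haaland → f = 0.0716; ΔP_A = f(L/D)(ρV²/2) = 623.2 Pa.
Pipe B: V = Q/A = 7.67e-05/0.001282 = 0.05983 m/s; Re = 7973; ε/D = 0.00965; Haaland → f = 0.04384; ΔP_B = f(L/D)(ρV²/2) = 145.6 Pa.
ΔP_A/ΔP_B = 623.2/145.6 = 4.28.

ΔP_A/ΔP_B ≈ 4.28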